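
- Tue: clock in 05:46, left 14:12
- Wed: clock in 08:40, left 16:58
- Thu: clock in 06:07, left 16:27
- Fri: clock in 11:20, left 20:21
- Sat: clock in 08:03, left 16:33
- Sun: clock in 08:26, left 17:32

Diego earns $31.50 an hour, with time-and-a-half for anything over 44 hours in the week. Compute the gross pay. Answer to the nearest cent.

Tue: 05:46–14:12 = 8 h 26 min
Wed: 08:40–16:58 = 8 h 18 min
Thu: 06:07–16:27 = 10 h 20 min
Fri: 11:20–20:21 = 9 h 1 min
Sat: 08:03–16:33 = 8 h 30 min
Sun: 08:26–17:32 = 9 h 6 min
Total worked: 53 h 41 min = 3221 min.
Regular 44 h 0 min = 2640 min at $31.50/h; overtime 9 h 41 min = 581 min at $47.25/h.
Pay = (2640 × $31.50 + 581 × $47.25) ÷ 60 = $1843.54.

$1843.54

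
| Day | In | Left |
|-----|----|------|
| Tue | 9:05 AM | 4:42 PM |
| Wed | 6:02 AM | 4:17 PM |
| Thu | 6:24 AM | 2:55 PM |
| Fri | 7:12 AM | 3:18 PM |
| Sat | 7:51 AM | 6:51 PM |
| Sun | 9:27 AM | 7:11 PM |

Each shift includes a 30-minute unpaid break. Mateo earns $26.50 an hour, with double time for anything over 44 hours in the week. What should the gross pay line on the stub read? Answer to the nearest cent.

Tue: 9:05 AM–4:42 PM = 7 h 37 min; less 30 min break → 7 h 7 min
Wed: 6:02 AM–4:17 PM = 10 h 15 min; less 30 min break → 9 h 45 min
Thu: 6:24 AM–2:55 PM = 8 h 31 min; less 30 min break → 8 h 1 min
Fri: 7:12 AM–3:18 PM = 8 h 6 min; less 30 min break → 7 h 36 min
Sat: 7:51 AM–6:51 PM = 11 h 0 min; less 30 min break → 10 h 30 min
Sun: 9:27 AM–7:11 PM = 9 h 44 min; less 30 min break → 9 h 14 min
Total worked: 52 h 13 min = 3133 min.
Regular 44 h 0 min = 2640 min at $26.50/h; overtime 8 h 13 min = 493 min at $53.00/h.
Pay = (2640 × $26.50 + 493 × $53.00) ÷ 60 = $1601.48.

$1601.48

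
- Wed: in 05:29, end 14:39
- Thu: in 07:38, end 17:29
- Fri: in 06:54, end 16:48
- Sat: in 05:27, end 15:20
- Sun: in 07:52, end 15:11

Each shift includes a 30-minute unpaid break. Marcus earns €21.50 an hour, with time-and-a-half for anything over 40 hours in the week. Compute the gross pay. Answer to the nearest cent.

€976.64

Wed: 05:29–14:39 = 9 h 10 min; less 30 min break → 8 h 40 min
Thu: 07:38–17:29 = 9 h 51 min; less 30 min break → 9 h 21 min
Fri: 06:54–16:48 = 9 h 54 min; less 30 min break → 9 h 24 min
Sat: 05:27–15:20 = 9 h 53 min; less 30 min break → 9 h 23 min
Sun: 07:52–15:11 = 7 h 19 min; less 30 min break → 6 h 49 min
Total worked: 43 h 37 min = 2617 min.
Regular 40 h 0 min = 2400 min at €21.50/h; overtime 3 h 37 min = 217 min at €32.25/h.
Pay = (2400 × €21.50 + 217 × €32.25) ÷ 60 = €976.64.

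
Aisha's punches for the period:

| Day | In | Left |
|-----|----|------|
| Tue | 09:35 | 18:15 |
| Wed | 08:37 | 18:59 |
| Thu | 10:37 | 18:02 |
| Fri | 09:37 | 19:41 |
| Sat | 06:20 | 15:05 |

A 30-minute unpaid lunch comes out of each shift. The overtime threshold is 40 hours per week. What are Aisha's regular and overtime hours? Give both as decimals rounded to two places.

Regular 40.00 hours, overtime 2.77 hours

Tue: 09:35–18:15 = 8 h 40 min; less 30 min break → 8 h 10 min
Wed: 08:37–18:59 = 10 h 22 min; less 30 min break → 9 h 52 min
Thu: 10:37–18:02 = 7 h 25 min; less 30 min break → 6 h 55 min
Fri: 09:37–19:41 = 10 h 4 min; less 30 min break → 9 h 34 min
Sat: 06:20–15:05 = 8 h 45 min; less 30 min break → 8 h 15 min
Total worked: 42 h 46 min = 42.77 h.
Threshold 40 h → overtime 2 h 46 min, regular 40 h 0 min.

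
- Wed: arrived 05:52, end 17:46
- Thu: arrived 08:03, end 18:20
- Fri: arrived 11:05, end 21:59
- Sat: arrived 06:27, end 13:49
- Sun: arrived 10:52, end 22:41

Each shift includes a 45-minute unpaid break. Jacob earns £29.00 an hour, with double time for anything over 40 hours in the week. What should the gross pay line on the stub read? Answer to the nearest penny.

£1653.97

Wed: 05:52–17:46 = 11 h 54 min; less 45 min break → 11 h 9 min
Thu: 08:03–18:20 = 10 h 17 min; less 45 min break → 9 h 32 min
Fri: 11:05–21:59 = 10 h 54 min; less 45 min break → 10 h 9 min
Sat: 06:27–13:49 = 7 h 22 min; less 45 min break → 6 h 37 min
Sun: 10:52–22:41 = 11 h 49 min; less 45 min break → 11 h 4 min
Total worked: 48 h 31 min = 2911 min.
Regular 40 h 0 min = 2400 min at £29.00/h; overtime 8 h 31 min = 511 min at £58.00/h.
Pay = (2400 × £29.00 + 511 × £58.00) ÷ 60 = £1653.97.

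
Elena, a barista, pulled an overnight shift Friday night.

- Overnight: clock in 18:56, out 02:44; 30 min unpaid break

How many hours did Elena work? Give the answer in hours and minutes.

Overnight: 18:56 → midnight = 5 h 4 min; midnight → 02:44 = 2 h 44 min; span 7 h 48 min; less 30 min break → 7 h 18 min

7 h 18 min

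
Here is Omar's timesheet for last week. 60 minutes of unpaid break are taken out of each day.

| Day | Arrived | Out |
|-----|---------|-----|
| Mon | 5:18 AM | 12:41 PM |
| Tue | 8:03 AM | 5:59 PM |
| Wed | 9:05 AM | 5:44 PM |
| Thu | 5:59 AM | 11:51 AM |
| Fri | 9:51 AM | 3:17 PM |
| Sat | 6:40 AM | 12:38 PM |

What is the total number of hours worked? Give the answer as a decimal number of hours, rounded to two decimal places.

37.23 hours

Mon: 5:18 AM–12:41 PM = 7 h 23 min; less 60 min break → 6 h 23 min
Tue: 8:03 AM–5:59 PM = 9 h 56 min; less 60 min break → 8 h 56 min
Wed: 9:05 AM–5:44 PM = 8 h 39 min; less 60 min break → 7 h 39 min
Thu: 5:59 AM–11:51 AM = 5 h 52 min; less 60 min break → 4 h 52 min
Fri: 9:51 AM–3:17 PM = 5 h 26 min; less 60 min break → 4 h 26 min
Sat: 6:40 AM–12:38 PM = 5 h 58 min; less 60 min break → 4 h 58 min
Total: 6 h 23 min + 8 h 56 min + 7 h 39 min + 4 h 52 min + 4 h 26 min + 4 h 58 min = 37 h 14 min.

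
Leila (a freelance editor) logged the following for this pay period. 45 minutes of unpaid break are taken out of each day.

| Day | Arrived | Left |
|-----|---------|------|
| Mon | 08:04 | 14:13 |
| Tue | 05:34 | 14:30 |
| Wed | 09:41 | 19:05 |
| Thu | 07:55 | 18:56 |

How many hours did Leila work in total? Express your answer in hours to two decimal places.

Mon: 08:04–14:13 = 6 h 9 min; less 45 min break → 5 h 24 min
Tue: 05:34–14:30 = 8 h 56 min; less 45 min break → 8 h 11 min
Wed: 09:41–19:05 = 9 h 24 min; less 45 min break → 8 h 39 min
Thu: 07:55–18:56 = 11 h 1 min; less 45 min break → 10 h 16 min
Total: 5 h 24 min + 8 h 11 min + 8 h 39 min + 10 h 16 min = 32 h 30 min.

32.50 hours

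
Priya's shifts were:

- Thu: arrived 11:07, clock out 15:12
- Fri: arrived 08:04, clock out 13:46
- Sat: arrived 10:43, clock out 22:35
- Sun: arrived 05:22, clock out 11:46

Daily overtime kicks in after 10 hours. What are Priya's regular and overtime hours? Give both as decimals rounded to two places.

Regular 26.18 hours, overtime 1.87 hours

Thu: 11:07–15:12 = 4 h 5 min
Fri: 08:04–13:46 = 5 h 42 min
Sat: 10:43–22:35 = 11 h 52 min
Sun: 05:22–11:46 = 6 h 24 min
Thu reg 4 h 5 min / OT 0 h 0 min; Fri reg 5 h 42 min / OT 0 h 0 min; Sat reg 10 h 0 min / OT 1 h 52 min; Sun reg 6 h 24 min / OT 0 h 0 min.
Totals: regular 26 h 11 min, overtime 1 h 52 min.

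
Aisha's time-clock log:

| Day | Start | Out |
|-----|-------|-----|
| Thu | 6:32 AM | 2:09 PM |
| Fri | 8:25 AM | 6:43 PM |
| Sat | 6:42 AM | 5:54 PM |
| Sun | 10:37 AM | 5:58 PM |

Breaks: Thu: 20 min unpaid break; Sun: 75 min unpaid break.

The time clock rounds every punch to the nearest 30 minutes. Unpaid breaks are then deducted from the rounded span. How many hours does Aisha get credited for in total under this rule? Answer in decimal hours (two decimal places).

34.92 hours

Thu: in 6:32 AM→6:30 AM, out 2:09 PM→2:00 PM; 7 h 30 min − 20 min = 7 h 10 min
Fri: in 8:25 AM→8:30 AM, out 6:43 PM→6:30 PM; 10 h 0 min
Sat: in 6:42 AM→6:30 AM, out 5:54 PM→6:00 PM; 11 h 30 min
Sun: in 10:37 AM→10:30 AM, out 5:58 PM→6:00 PM; 7 h 30 min − 75 min = 6 h 15 min
Total credited: 34 h 55 min.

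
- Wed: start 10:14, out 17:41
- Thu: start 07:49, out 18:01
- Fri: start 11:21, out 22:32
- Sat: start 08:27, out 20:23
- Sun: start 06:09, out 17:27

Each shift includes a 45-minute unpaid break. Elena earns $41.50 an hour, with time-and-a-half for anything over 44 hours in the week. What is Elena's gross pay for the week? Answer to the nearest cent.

Wed: 10:14–17:41 = 7 h 27 min; less 45 min break → 6 h 42 min
Thu: 07:49–18:01 = 10 h 12 min; less 45 min break → 9 h 27 min
Fri: 11:21–22:32 = 11 h 11 min; less 45 min break → 10 h 26 min
Sat: 08:27–20:23 = 11 h 56 min; less 45 min break → 11 h 11 min
Sun: 06:09–17:27 = 11 h 18 min; less 45 min break → 10 h 33 min
Total worked: 48 h 19 min = 2899 min.
Regular 44 h 0 min = 2640 min at $41.50/h; overtime 4 h 19 min = 259 min at $62.25/h.
Pay = (2640 × $41.50 + 259 × $62.25) ÷ 60 = $2094.71.

$2094.71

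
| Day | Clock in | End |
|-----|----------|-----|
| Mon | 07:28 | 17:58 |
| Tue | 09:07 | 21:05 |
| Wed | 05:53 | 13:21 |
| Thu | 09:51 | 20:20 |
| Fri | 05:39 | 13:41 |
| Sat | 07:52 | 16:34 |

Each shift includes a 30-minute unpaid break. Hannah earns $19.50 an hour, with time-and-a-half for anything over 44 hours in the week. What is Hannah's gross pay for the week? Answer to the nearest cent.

$1154.89

Mon: 07:28–17:58 = 10 h 30 min; less 30 min break → 10 h 0 min
Tue: 09:07–21:05 = 11 h 58 min; less 30 min break → 11 h 28 min
Wed: 05:53–13:21 = 7 h 28 min; less 30 min break → 6 h 58 min
Thu: 09:51–20:20 = 10 h 29 min; less 30 min break → 9 h 59 min
Fri: 05:39–13:41 = 8 h 2 min; less 30 min break → 7 h 32 min
Sat: 07:52–16:34 = 8 h 42 min; less 30 min break → 8 h 12 min
Total worked: 54 h 9 min = 3249 min.
Regular 44 h 0 min = 2640 min at $19.50/h; overtime 10 h 9 min = 609 min at $29.25/h.
Pay = (2640 × $19.50 + 609 × $29.25) ÷ 60 = $1154.89.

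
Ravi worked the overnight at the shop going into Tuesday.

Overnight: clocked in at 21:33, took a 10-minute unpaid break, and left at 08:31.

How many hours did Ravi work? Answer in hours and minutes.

Overnight: 21:33 → midnight = 2 h 27 min; midnight → 08:31 = 8 h 31 min; span 10 h 58 min; less 10 min break → 10 h 48 min

10 h 48 min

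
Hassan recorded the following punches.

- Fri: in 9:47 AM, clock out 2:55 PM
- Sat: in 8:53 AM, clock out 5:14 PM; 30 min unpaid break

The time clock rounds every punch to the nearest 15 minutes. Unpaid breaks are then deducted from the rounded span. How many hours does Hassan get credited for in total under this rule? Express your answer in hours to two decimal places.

13.00 hours

Fri: in 9:47 AM→9:45 AM, out 2:55 PM→3:00 PM; 5 h 15 min
Sat: in 8:53 AM→9:00 AM, out 5:14 PM→5:15 PM; 8 h 15 min − 30 min = 7 h 45 min
Total credited: 13 h 0 min.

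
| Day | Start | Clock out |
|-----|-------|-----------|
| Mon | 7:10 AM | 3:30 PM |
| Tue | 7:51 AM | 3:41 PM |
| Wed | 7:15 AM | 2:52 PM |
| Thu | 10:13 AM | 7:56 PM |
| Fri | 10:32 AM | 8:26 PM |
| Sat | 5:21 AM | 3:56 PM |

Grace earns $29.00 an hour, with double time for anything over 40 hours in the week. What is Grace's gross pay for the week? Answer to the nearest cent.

$1971.03

Mon: 7:10 AM–3:30 PM = 8 h 20 min
Tue: 7:51 AM–3:41 PM = 7 h 50 min
Wed: 7:15 AM–2:52 PM = 7 h 37 min
Thu: 10:13 AM–7:56 PM = 9 h 43 min
Fri: 10:32 AM–8:26 PM = 9 h 54 min
Sat: 5:21 AM–3:56 PM = 10 h 35 min
Total worked: 53 h 59 min = 3239 min.
Regular 40 h 0 min = 2400 min at $29.00/h; overtime 13 h 59 min = 839 min at $58.00/h.
Pay = (2400 × $29.00 + 839 × $58.00) ÷ 60 = $1971.03.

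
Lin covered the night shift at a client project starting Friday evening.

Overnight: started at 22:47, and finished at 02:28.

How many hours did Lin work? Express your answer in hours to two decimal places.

3.68 hours

Overnight: 22:47 → midnight = 1 h 13 min; midnight → 02:28 = 2 h 28 min; span 3 h 41 min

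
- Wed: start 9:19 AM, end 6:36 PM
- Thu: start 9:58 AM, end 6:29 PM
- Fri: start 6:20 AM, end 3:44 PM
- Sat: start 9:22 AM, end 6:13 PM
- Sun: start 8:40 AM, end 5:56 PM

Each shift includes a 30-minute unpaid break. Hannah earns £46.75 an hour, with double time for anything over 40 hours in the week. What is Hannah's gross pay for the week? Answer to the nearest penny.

Wed: 9:19 AM–6:36 PM = 9 h 17 min; less 30 min break → 8 h 47 min
Thu: 9:58 AM–6:29 PM = 8 h 31 min; less 30 min break → 8 h 1 min
Fri: 6:20 AM–3:44 PM = 9 h 24 min; less 30 min break → 8 h 54 min
Sat: 9:22 AM–6:13 PM = 8 h 51 min; less 30 min break → 8 h 21 min
Sun: 8:40 AM–5:56 PM = 9 h 16 min; less 30 min break → 8 h 46 min
Total worked: 42 h 49 min = 2569 min.
Regular 40 h 0 min = 2400 min at £46.75/h; overtime 2 h 49 min = 169 min at £93.50/h.
Pay = (2400 × £46.75 + 169 × £93.50) ÷ 60 = £2133.36.

£2133.36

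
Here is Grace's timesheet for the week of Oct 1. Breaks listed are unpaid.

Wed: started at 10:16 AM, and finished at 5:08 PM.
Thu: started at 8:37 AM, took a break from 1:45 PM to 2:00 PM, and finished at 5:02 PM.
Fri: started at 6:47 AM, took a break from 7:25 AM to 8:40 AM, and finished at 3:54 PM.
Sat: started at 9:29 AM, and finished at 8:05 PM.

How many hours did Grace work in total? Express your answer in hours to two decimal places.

Wed: 10:16 AM–5:08 PM = 6 h 52 min
Thu: 8:37 AM–5:02 PM = 8 h 25 min; less 15 min break → 8 h 10 min
Fri: 6:47 AM–3:54 PM = 9 h 7 min; less 75 min break → 7 h 52 min
Sat: 9:29 AM–8:05 PM = 10 h 36 min
Total: 6 h 52 min + 8 h 10 min + 7 h 52 min + 10 h 36 min = 33 h 30 min.

33.50 hours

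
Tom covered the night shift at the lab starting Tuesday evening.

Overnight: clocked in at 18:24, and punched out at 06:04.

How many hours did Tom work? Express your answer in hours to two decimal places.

Overnight: 18:24 → midnight = 5 h 36 min; midnight → 06:04 = 6 h 4 min; span 11 h 40 min

11.67 hours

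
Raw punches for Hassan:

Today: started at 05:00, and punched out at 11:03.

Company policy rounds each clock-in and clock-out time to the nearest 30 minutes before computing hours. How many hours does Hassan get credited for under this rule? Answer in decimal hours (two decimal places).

6.00 hours

Today: in 05:00→05:00, out 11:03→11:00; 6 h 0 min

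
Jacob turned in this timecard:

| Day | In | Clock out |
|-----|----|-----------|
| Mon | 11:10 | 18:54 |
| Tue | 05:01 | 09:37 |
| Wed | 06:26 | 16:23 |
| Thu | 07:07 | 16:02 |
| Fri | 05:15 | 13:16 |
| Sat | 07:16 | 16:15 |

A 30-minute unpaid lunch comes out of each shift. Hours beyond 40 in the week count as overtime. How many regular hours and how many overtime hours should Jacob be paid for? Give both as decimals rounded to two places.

Mon: 11:10–18:54 = 7 h 44 min; less 30 min break → 7 h 14 min
Tue: 05:01–09:37 = 4 h 36 min; less 30 min break → 4 h 6 min
Wed: 06:26–16:23 = 9 h 57 min; less 30 min break → 9 h 27 min
Thu: 07:07–16:02 = 8 h 55 min; less 30 min break → 8 h 25 min
Fri: 05:15–13:16 = 8 h 1 min; less 30 min break → 7 h 31 min
Sat: 07:16–16:15 = 8 h 59 min; less 30 min break → 8 h 29 min
Total worked: 45 h 12 min = 45.20 h.
Threshold 40 h → overtime 5 h 12 min, regular 40 h 0 min.

Regular 40.00 hours, overtime 5.20 hours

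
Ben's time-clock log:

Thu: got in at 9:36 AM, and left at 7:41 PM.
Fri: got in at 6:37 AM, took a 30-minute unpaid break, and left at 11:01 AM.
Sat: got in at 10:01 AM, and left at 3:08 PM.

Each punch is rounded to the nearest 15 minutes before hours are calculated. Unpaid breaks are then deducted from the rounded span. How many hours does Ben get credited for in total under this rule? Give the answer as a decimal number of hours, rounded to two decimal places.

Thu: in 9:36 AM→9:30 AM, out 7:41 PM→7:45 PM; 10 h 15 min
Fri: in 6:37 AM→6:30 AM, out 11:01 AM→11:00 AM; 4 h 30 min − 30 min = 4 h 0 min
Sat: in 10:01 AM→10:00 AM, out 3:08 PM→3:15 PM; 5 h 15 min
Total credited: 19 h 30 min.

19.50 hours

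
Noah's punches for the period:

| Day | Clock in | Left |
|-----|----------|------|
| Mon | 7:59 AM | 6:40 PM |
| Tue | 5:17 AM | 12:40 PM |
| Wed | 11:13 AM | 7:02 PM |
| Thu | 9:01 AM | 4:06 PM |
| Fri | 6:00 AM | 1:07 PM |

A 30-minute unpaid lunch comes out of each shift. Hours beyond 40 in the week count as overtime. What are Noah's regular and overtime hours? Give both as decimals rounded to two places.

Regular 37.58 hours, overtime 0.00 hours

Mon: 7:59 AM–6:40 PM = 10 h 41 min; less 30 min break → 10 h 11 min
Tue: 5:17 AM–12:40 PM = 7 h 23 min; less 30 min break → 6 h 53 min
Wed: 11:13 AM–7:02 PM = 7 h 49 min; less 30 min break → 7 h 19 min
Thu: 9:01 AM–4:06 PM = 7 h 5 min; less 30 min break → 6 h 35 min
Fri: 6:00 AM–1:07 PM = 7 h 7 min; less 30 min break → 6 h 37 min
Total worked: 37 h 35 min = 37.58 h.
Threshold 40 h → overtime 0 h 0 min, regular 37 h 35 min.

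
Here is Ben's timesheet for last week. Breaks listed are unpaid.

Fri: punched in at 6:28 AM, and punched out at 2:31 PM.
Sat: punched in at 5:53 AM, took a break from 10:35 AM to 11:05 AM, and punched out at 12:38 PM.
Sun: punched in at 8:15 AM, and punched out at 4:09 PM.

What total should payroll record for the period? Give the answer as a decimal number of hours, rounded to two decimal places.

22.20 hours

Fri: 6:28 AM–2:31 PM = 8 h 3 min
Sat: 5:53 AM–12:38 PM = 6 h 45 min; less 30 min break → 6 h 15 min
Sun: 8:15 AM–4:09 PM = 7 h 54 min
Total: 8 h 3 min + 6 h 15 min + 7 h 54 min = 22 h 12 min.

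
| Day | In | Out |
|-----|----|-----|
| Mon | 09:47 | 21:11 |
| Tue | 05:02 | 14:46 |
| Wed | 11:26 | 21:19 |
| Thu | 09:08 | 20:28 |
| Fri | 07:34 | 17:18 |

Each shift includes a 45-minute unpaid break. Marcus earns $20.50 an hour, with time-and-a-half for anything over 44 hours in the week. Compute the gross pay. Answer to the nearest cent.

$1035.25

Mon: 09:47–21:11 = 11 h 24 min; less 45 min break → 10 h 39 min
Tue: 05:02–14:46 = 9 h 44 min; less 45 min break → 8 h 59 min
Wed: 11:26–21:19 = 9 h 53 min; less 45 min break → 9 h 8 min
Thu: 09:08–20:28 = 11 h 20 min; less 45 min break → 10 h 35 min
Fri: 07:34–17:18 = 9 h 44 min; less 45 min break → 8 h 59 min
Total worked: 48 h 20 min = 2900 min.
Regular 44 h 0 min = 2640 min at $20.50/h; overtime 4 h 20 min = 260 min at $30.75/h.
Pay = (2640 × $20.50 + 260 × $30.75) ÷ 60 = $1035.25.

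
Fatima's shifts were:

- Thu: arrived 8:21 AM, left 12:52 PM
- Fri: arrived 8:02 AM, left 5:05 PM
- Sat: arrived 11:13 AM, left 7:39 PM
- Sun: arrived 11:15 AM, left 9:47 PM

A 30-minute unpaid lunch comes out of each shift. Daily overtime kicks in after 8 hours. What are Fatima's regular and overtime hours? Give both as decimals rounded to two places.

Thu: 8:21 AM–12:52 PM = 4 h 31 min; less 30 min break → 4 h 1 min
Fri: 8:02 AM–5:05 PM = 9 h 3 min; less 30 min break → 8 h 33 min
Sat: 11:13 AM–7:39 PM = 8 h 26 min; less 30 min break → 7 h 56 min
Sun: 11:15 AM–9:47 PM = 10 h 32 min; less 30 min break → 10 h 2 min
Thu reg 4 h 1 min / OT 0 h 0 min; Fri reg 8 h 0 min / OT 0 h 33 min; Sat reg 7 h 56 min / OT 0 h 0 min; Sun reg 8 h 0 min / OT 2 h 2 min.
Totals: regular 27 h 57 min, overtime 2 h 35 min.

Regular 27.95 hours, overtime 2.58 hours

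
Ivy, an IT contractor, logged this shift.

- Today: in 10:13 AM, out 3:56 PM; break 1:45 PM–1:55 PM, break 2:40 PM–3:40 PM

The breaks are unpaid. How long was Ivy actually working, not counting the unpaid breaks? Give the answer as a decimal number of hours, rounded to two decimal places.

4.55 hours

Today: 10:13 AM–3:56 PM = 5 h 43 min; less 70 min break → 4 h 33 min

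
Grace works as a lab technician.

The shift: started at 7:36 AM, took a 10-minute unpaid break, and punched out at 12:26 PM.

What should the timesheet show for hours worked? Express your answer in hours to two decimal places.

4.67 hours

The shift: 7:36 AM–12:26 PM = 4 h 50 min; less 10 min break → 4 h 40 min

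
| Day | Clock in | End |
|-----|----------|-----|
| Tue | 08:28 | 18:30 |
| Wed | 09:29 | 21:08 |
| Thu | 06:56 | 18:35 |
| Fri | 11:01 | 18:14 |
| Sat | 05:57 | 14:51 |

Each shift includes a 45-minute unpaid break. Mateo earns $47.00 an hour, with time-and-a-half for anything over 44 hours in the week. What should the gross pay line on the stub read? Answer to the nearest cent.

Tue: 08:28–18:30 = 10 h 2 min; less 45 min break → 9 h 17 min
Wed: 09:29–21:08 = 11 h 39 min; less 45 min break → 10 h 54 min
Thu: 06:56–18:35 = 11 h 39 min; less 45 min break → 10 h 54 min
Fri: 11:01–18:14 = 7 h 13 min; less 45 min break → 6 h 28 min
Sat: 05:57–14:51 = 8 h 54 min; less 45 min break → 8 h 9 min
Total worked: 45 h 42 min = 2742 min.
Regular 44 h 0 min = 2640 min at $47.00/h; overtime 1 h 42 min = 102 min at $70.50/h.
Pay = (2640 × $47.00 + 102 × $70.50) ÷ 60 = $2187.85.

$2187.85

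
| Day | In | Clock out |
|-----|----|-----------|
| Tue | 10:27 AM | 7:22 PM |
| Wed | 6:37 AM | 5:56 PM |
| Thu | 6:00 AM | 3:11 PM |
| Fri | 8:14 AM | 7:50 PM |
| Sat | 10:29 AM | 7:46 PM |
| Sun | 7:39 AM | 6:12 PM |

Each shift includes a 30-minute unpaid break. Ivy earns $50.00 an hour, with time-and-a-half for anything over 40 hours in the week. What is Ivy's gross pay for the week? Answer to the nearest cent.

$3338.75

Tue: 10:27 AM–7:22 PM = 8 h 55 min; less 30 min break → 8 h 25 min
Wed: 6:37 AM–5:56 PM = 11 h 19 min; less 30 min break → 10 h 49 min
Thu: 6:00 AM–3:11 PM = 9 h 11 min; less 30 min break → 8 h 41 min
Fri: 8:14 AM–7:50 PM = 11 h 36 min; less 30 min break → 11 h 6 min
Sat: 10:29 AM–7:46 PM = 9 h 17 min; less 30 min break → 8 h 47 min
Sun: 7:39 AM–6:12 PM = 10 h 33 min; less 30 min break → 10 h 3 min
Total worked: 57 h 51 min = 3471 min.
Regular 40 h 0 min = 2400 min at $50.00/h; overtime 17 h 51 min = 1071 min at $75.00/h.
Pay = (2400 × $50.00 + 1071 × $75.00) ÷ 60 = $3338.75.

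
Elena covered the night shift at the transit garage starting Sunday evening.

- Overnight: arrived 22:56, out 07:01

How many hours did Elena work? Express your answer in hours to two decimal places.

8.08 hours

Overnight: 22:56 → midnight = 1 h 4 min; midnight → 07:01 = 7 h 1 min; span 8 h 5 min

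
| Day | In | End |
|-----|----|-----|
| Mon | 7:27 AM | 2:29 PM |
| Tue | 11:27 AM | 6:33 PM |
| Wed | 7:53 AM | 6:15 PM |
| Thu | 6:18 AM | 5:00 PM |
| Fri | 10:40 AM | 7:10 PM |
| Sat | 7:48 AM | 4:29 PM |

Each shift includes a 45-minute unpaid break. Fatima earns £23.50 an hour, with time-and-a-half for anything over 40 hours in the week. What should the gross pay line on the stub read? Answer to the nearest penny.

Mon: 7:27 AM–2:29 PM = 7 h 2 min; less 45 min break → 6 h 17 min
Tue: 11:27 AM–6:33 PM = 7 h 6 min; less 45 min break → 6 h 21 min
Wed: 7:53 AM–6:15 PM = 10 h 22 min; less 45 min break → 9 h 37 min
Thu: 6:18 AM–5:00 PM = 10 h 42 min; less 45 min break → 9 h 57 min
Fri: 10:40 AM–7:10 PM = 8 h 30 min; less 45 min break → 7 h 45 min
Sat: 7:48 AM–4:29 PM = 8 h 41 min; less 45 min break → 7 h 56 min
Total worked: 47 h 53 min = 2873 min.
Regular 40 h 0 min = 2400 min at £23.50/h; overtime 7 h 53 min = 473 min at £35.25/h.
Pay = (2400 × £23.50 + 473 × £35.25) ÷ 60 = £1217.89.

£1217.89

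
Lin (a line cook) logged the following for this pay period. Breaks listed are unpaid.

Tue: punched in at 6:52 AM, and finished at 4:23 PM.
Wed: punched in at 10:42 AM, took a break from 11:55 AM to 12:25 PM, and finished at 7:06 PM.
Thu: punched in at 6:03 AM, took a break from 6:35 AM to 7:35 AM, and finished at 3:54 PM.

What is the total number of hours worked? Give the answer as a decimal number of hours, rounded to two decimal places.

26.27 hours

Tue: 6:52 AM–4:23 PM = 9 h 31 min
Wed: 10:42 AM–7:06 PM = 8 h 24 min; less 30 min break → 7 h 54 min
Thu: 6:03 AM–3:54 PM = 9 h 51 min; less 60 min break → 8 h 51 min
Total: 9 h 31 min + 7 h 54 min + 8 h 51 min = 26 h 16 min.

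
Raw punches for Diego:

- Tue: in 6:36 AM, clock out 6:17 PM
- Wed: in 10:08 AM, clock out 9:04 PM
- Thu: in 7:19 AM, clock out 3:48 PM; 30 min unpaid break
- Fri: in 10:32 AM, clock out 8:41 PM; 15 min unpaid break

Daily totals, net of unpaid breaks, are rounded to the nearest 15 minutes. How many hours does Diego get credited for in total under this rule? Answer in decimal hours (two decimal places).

Tue: 6:36 AM–6:17 PM = 11 h 41 min → rounds to 11 h 45 min
Wed: 10:08 AM–9:04 PM = 10 h 56 min → rounds to 11 h 0 min
Thu: 7:19 AM–3:48 PM = 8 h 29 min − 30 min = 7 h 59 min → rounds to 8 h 0 min
Fri: 10:32 AM–8:41 PM = 10 h 9 min − 15 min = 9 h 54 min → rounds to 10 h 0 min
Total credited: 40 h 45 min.

40.75 hours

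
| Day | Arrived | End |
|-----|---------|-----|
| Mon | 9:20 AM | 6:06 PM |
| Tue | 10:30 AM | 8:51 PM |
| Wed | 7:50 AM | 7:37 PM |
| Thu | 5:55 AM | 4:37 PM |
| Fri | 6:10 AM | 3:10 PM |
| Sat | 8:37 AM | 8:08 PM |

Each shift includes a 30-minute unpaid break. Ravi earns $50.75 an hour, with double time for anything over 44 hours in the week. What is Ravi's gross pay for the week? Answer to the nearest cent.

$3767.34

Mon: 9:20 AM–6:06 PM = 8 h 46 min; less 30 min break → 8 h 16 min
Tue: 10:30 AM–8:51 PM = 10 h 21 min; less 30 min break → 9 h 51 min
Wed: 7:50 AM–7:37 PM = 11 h 47 min; less 30 min break → 11 h 17 min
Thu: 5:55 AM–4:37 PM = 10 h 42 min; less 30 min break → 10 h 12 min
Fri: 6:10 AM–3:10 PM = 9 h 0 min; less 30 min break → 8 h 30 min
Sat: 8:37 AM–8:08 PM = 11 h 31 min; less 30 min break → 11 h 1 min
Total worked: 59 h 7 min = 3547 min.
Regular 44 h 0 min = 2640 min at $50.75/h; overtime 15 h 7 min = 907 min at $101.50/h.
Pay = (2640 × $50.75 + 907 × $101.50) ÷ 60 = $3767.34.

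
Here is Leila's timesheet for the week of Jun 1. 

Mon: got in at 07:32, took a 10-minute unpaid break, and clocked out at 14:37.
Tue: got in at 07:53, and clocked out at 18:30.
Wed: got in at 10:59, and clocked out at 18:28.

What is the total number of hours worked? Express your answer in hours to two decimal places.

25.02 hours

Mon: 07:32–14:37 = 7 h 5 min; less 10 min break → 6 h 55 min
Tue: 07:53–18:30 = 10 h 37 min
Wed: 10:59–18:28 = 7 h 29 min
Total: 6 h 55 min + 10 h 37 min + 7 h 29 min = 25 h 1 min.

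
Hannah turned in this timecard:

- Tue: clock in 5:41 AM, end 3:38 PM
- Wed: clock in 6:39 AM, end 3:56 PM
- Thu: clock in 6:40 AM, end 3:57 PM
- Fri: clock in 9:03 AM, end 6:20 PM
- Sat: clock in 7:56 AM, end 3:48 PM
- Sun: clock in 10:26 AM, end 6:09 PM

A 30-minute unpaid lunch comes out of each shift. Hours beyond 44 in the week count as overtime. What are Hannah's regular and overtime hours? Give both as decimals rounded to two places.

Regular 44.00 hours, overtime 6.38 hours

Tue: 5:41 AM–3:38 PM = 9 h 57 min; less 30 min break → 9 h 27 min
Wed: 6:39 AM–3:56 PM = 9 h 17 min; less 30 min break → 8 h 47 min
Thu: 6:40 AM–3:57 PM = 9 h 17 min; less 30 min break → 8 h 47 min
Fri: 9:03 AM–6:20 PM = 9 h 17 min; less 30 min break → 8 h 47 min
Sat: 7:56 AM–3:48 PM = 7 h 52 min; less 30 min break → 7 h 22 min
Sun: 10:26 AM–6:09 PM = 7 h 43 min; less 30 min break → 7 h 13 min
Total worked: 50 h 23 min = 50.38 h.
Threshold 44 h → overtime 6 h 23 min, regular 44 h 0 min.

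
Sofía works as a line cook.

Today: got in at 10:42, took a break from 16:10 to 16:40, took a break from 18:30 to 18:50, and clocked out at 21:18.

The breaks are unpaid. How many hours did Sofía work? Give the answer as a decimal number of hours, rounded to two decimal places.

Today: 10:42–21:18 = 10 h 36 min; less 50 min break → 9 h 46 min

9.77 hours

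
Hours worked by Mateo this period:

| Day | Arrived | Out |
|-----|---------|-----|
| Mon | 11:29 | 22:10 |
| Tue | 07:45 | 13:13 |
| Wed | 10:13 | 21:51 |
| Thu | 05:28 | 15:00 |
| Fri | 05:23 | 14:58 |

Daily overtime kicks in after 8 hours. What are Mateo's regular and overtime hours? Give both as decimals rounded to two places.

Mon: 11:29–22:10 = 10 h 41 min
Tue: 07:45–13:13 = 5 h 28 min
Wed: 10:13–21:51 = 11 h 38 min
Thu: 05:28–15:00 = 9 h 32 min
Fri: 05:23–14:58 = 9 h 35 min
Mon reg 8 h 0 min / OT 2 h 41 min; Tue reg 5 h 28 min / OT 0 h 0 min; Wed reg 8 h 0 min / OT 3 h 38 min; Thu reg 8 h 0 min / OT 1 h 32 min; Fri reg 8 h 0 min / OT 1 h 35 min.
Totals: regular 37 h 28 min, overtime 9 h 26 min.

Regular 37.47 hours, overtime 9.43 hours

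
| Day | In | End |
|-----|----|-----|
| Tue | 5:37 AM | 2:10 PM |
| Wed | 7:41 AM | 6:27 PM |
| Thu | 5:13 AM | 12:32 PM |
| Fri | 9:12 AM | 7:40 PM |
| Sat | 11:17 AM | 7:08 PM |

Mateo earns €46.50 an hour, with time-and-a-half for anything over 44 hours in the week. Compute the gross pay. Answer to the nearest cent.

Tue: 5:37 AM–2:10 PM = 8 h 33 min
Wed: 7:41 AM–6:27 PM = 10 h 46 min
Thu: 5:13 AM–12:32 PM = 7 h 19 min
Fri: 9:12 AM–7:40 PM = 10 h 28 min
Sat: 11:17 AM–7:08 PM = 7 h 51 min
Total worked: 44 h 57 min = 2697 min.
Regular 44 h 0 min = 2640 min at €46.50/h; overtime 0 h 57 min = 57 min at €69.75/h.
Pay = (2640 × €46.50 + 57 × €69.75) ÷ 60 = €2112.26.

€2112.26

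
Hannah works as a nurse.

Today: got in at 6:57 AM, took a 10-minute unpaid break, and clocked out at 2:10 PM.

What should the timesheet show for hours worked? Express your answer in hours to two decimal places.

7.05 hours

Today: 6:57 AM–2:10 PM = 7 h 13 min; less 10 min break → 7 h 3 min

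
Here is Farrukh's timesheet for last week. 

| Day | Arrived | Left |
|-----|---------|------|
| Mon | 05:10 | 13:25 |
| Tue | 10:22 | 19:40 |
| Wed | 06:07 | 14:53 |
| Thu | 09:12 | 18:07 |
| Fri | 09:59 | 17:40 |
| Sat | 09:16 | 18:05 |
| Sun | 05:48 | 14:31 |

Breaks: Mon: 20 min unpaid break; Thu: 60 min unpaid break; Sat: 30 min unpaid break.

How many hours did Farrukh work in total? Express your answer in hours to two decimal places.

Mon: 05:10–13:25 = 8 h 15 min; less 20 min break → 7 h 55 min
Tue: 10:22–19:40 = 9 h 18 min
Wed: 06:07–14:53 = 8 h 46 min
Thu: 09:12–18:07 = 8 h 55 min; less 60 min break → 7 h 55 min
Fri: 09:59–17:40 = 7 h 41 min
Sat: 09:16–18:05 = 8 h 49 min; less 30 min break → 8 h 19 min
Sun: 05:48–14:31 = 8 h 43 min
Total: 7 h 55 min + 9 h 18 min + 8 h 46 min + 7 h 55 min + 7 h 41 min + 8 h 19 min + 8 h 43 min = 58 h 37 min.

58.62 hours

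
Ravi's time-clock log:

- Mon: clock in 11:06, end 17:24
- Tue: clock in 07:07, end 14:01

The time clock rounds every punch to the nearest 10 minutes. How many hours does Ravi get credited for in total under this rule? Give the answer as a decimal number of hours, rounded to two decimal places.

Mon: in 11:06→11:10, out 17:24→17:20; 6 h 10 min
Tue: in 07:07→07:10, out 14:01→14:00; 6 h 50 min
Total credited: 13 h 0 min.

13.00 hours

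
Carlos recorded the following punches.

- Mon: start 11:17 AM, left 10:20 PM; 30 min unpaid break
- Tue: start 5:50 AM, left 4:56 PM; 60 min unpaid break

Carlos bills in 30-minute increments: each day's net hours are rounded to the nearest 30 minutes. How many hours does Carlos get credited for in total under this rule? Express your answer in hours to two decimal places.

Mon: 11:17 AM–10:20 PM = 11 h 3 min − 30 min = 10 h 33 min → rounds to 10 h 30 min
Tue: 5:50 AM–4:56 PM = 11 h 6 min − 60 min = 10 h 6 min → rounds to 10 h 0 min
Total credited: 20 h 30 min.

20.50 hours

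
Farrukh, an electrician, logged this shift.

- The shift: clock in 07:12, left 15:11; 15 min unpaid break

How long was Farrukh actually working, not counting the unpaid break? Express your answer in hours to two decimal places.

7.73 hours

The shift: 07:12–15:11 = 7 h 59 min; less 15 min break → 7 h 44 min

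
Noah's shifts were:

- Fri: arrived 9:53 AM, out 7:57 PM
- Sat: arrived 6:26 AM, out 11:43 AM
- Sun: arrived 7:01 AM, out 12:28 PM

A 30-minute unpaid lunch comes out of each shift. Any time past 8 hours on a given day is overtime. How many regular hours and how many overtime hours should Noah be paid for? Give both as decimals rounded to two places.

Fri: 9:53 AM–7:57 PM = 10 h 4 min; less 30 min break → 9 h 34 min
Sat: 6:26 AM–11:43 AM = 5 h 17 min; less 30 min break → 4 h 47 min
Sun: 7:01 AM–12:28 PM = 5 h 27 min; less 30 min break → 4 h 57 min
Fri reg 8 h 0 min / OT 1 h 34 min; Sat reg 4 h 47 min / OT 0 h 0 min; Sun reg 4 h 57 min / OT 0 h 0 min.
Totals: regular 17 h 44 min, overtime 1 h 34 min.

Regular 17.73 hours, overtime 1.57 hours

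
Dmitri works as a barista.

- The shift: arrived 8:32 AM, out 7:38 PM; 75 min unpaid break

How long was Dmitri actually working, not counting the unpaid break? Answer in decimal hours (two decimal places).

9.85 hours

The shift: 8:32 AM–7:38 PM = 11 h 6 min; less 75 min break → 9 h 51 min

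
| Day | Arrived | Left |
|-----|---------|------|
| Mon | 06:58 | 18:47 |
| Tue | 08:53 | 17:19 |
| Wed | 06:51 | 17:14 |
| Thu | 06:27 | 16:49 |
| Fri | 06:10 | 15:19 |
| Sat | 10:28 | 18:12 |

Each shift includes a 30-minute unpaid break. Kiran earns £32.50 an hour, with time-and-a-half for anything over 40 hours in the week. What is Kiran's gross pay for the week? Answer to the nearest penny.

Mon: 06:58–18:47 = 11 h 49 min; less 30 min break → 11 h 19 min
Tue: 08:53–17:19 = 8 h 26 min; less 30 min break → 7 h 56 min
Wed: 06:51–17:14 = 10 h 23 min; less 30 min break → 9 h 53 min
Thu: 06:27–16:49 = 10 h 22 min; less 30 min break → 9 h 52 min
Fri: 06:10–15:19 = 9 h 9 min; less 30 min break → 8 h 39 min
Sat: 10:28–18:12 = 7 h 44 min; less 30 min break → 7 h 14 min
Total worked: 54 h 53 min = 3293 min.
Regular 40 h 0 min = 2400 min at £32.50/h; overtime 14 h 53 min = 893 min at £48.75/h.
Pay = (2400 × £32.50 + 893 × £48.75) ÷ 60 = £2025.56.

£2025.56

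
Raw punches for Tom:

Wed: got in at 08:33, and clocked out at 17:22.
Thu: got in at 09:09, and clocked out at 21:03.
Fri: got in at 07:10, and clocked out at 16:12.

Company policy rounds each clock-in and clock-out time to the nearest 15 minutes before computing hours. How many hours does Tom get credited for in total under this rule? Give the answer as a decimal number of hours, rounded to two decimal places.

Wed: in 08:33→08:30, out 17:22→17:15; 8 h 45 min
Thu: in 09:09→09:15, out 21:03→21:00; 11 h 45 min
Fri: in 07:10→07:15, out 16:12→16:15; 9 h 0 min
Total credited: 29 h 30 min.

29.50 hours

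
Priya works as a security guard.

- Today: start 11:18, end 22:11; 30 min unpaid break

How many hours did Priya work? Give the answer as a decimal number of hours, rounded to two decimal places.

10.38 hours

Today: 11:18–22:11 = 10 h 53 min; less 30 min break → 10 h 23 min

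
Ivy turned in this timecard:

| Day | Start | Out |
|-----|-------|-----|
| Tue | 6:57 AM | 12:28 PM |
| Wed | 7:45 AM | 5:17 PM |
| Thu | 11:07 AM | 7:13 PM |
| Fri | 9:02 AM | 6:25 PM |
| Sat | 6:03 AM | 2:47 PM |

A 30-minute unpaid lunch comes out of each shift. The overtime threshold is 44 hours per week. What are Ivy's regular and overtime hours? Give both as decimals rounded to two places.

Regular 38.77 hours, overtime 0.00 hours

Tue: 6:57 AM–12:28 PM = 5 h 31 min; less 30 min break → 5 h 1 min
Wed: 7:45 AM–5:17 PM = 9 h 32 min; less 30 min break → 9 h 2 min
Thu: 11:07 AM–7:13 PM = 8 h 6 min; less 30 min break → 7 h 36 min
Fri: 9:02 AM–6:25 PM = 9 h 23 min; less 30 min break → 8 h 53 min
Sat: 6:03 AM–2:47 PM = 8 h 44 min; less 30 min break → 8 h 14 min
Total worked: 38 h 46 min = 38.77 h.
Threshold 44 h → overtime 0 h 0 min, regular 38 h 46 min.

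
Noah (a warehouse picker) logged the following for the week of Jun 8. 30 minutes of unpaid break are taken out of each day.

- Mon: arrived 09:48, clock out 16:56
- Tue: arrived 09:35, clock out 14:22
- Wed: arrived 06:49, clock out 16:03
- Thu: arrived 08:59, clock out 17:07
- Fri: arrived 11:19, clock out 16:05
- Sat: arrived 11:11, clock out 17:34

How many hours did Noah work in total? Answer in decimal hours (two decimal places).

37.43 hours

Mon: 09:48–16:56 = 7 h 8 min; less 30 min break → 6 h 38 min
Tue: 09:35–14:22 = 4 h 47 min; less 30 min break → 4 h 17 min
Wed: 06:49–16:03 = 9 h 14 min; less 30 min break → 8 h 44 min
Thu: 08:59–17:07 = 8 h 8 min; less 30 min break → 7 h 38 min
Fri: 11:19–16:05 = 4 h 46 min; less 30 min break → 4 h 16 min
Sat: 11:11–17:34 = 6 h 23 min; less 30 min break → 5 h 53 min
Total: 6 h 38 min + 4 h 17 min + 8 h 44 min + 7 h 38 min + 4 h 16 min + 5 h 53 min = 37 h 26 min.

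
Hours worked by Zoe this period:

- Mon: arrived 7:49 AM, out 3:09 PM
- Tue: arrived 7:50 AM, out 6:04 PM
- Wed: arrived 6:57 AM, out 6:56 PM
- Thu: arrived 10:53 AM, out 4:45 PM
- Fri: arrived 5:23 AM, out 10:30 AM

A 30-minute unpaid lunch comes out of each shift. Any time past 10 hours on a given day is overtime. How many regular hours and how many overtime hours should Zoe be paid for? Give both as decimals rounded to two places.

Regular 36.55 hours, overtime 1.48 hours

Mon: 7:49 AM–3:09 PM = 7 h 20 min; less 30 min break → 6 h 50 min
Tue: 7:50 AM–6:04 PM = 10 h 14 min; less 30 min break → 9 h 44 min
Wed: 6:57 AM–6:56 PM = 11 h 59 min; less 30 min break → 11 h 29 min
Thu: 10:53 AM–4:45 PM = 5 h 52 min; less 30 min break → 5 h 22 min
Fri: 5:23 AM–10:30 AM = 5 h 7 min; less 30 min break → 4 h 37 min
Mon reg 6 h 50 min / OT 0 h 0 min; Tue reg 9 h 44 min / OT 0 h 0 min; Wed reg 10 h 0 min / OT 1 h 29 min; Thu reg 5 h 22 min / OT 0 h 0 min; Fri reg 4 h 37 min / OT 0 h 0 min.
Totals: regular 36 h 33 min, overtime 1 h 29 min.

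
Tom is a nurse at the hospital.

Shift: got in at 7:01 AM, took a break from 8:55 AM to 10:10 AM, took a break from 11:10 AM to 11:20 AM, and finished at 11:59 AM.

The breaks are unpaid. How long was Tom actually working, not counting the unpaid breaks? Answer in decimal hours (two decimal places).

Shift: 7:01 AM–11:59 AM = 4 h 58 min; less 85 min break → 3 h 33 min

3.55 hours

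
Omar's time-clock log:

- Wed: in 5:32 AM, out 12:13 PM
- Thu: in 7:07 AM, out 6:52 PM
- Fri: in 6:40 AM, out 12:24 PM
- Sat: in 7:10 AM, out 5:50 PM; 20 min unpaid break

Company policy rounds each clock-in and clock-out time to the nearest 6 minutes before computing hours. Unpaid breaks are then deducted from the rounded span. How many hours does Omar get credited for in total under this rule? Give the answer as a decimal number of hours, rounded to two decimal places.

Wed: in 5:32 AM→5:30 AM, out 12:13 PM→12:12 PM; 6 h 42 min
Thu: in 7:07 AM→7:06 AM, out 6:52 PM→6:54 PM; 11 h 48 min
Fri: in 6:40 AM→6:42 AM, out 12:24 PM→12:24 PM; 5 h 42 min
Sat: in 7:10 AM→7:12 AM, out 5:50 PM→5:48 PM; 10 h 36 min − 20 min = 10 h 16 min
Total credited: 34 h 28 min.

34.47 hours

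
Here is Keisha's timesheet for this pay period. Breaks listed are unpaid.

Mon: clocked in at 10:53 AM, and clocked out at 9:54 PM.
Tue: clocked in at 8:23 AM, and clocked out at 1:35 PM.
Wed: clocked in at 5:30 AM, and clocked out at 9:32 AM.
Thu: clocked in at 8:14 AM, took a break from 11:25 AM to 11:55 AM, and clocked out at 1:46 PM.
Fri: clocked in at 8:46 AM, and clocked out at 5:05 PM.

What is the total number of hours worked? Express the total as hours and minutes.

Mon: 10:53 AM–9:54 PM = 11 h 1 min
Tue: 8:23 AM–1:35 PM = 5 h 12 min
Wed: 5:30 AM–9:32 AM = 4 h 2 min
Thu: 8:14 AM–1:46 PM = 5 h 32 min; less 30 min break → 5 h 2 min
Fri: 8:46 AM–5:05 PM = 8 h 19 min
Total: 11 h 1 min + 5 h 12 min + 4 h 2 min + 5 h 2 min + 8 h 19 min = 33 h 36 min.

33 h 36 min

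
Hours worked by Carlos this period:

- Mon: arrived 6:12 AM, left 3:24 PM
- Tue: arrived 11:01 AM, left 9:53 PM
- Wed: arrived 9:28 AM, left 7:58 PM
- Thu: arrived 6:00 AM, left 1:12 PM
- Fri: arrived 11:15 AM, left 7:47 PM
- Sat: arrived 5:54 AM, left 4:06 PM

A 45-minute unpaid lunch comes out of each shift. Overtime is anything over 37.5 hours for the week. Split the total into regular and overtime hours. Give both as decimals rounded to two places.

Mon: 6:12 AM–3:24 PM = 9 h 12 min; less 45 min break → 8 h 27 min
Tue: 11:01 AM–9:53 PM = 10 h 52 min; less 45 min break → 10 h 7 min
Wed: 9:28 AM–7:58 PM = 10 h 30 min; less 45 min break → 9 h 45 min
Thu: 6:00 AM–1:12 PM = 7 h 12 min; less 45 min break → 6 h 27 min
Fri: 11:15 AM–7:47 PM = 8 h 32 min; less 45 min break → 7 h 47 min
Sat: 5:54 AM–4:06 PM = 10 h 12 min; less 45 min break → 9 h 27 min
Total worked: 52 h 0 min = 52.00 h.
Threshold 37.5 h → overtime 14 h 30 min, regular 37 h 30 min.

Regular 37.50 hours, overtime 14.50 hours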